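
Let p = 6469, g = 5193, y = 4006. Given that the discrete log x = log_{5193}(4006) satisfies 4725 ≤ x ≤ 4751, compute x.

Compute 5193^4725 mod 6469 = 3786, then multiply by 5193 repeatedly:
  5193^4725=3786  5193^4726=1407  5193^4727=3050  5193^4728=2538  5193^4729=2481
  5193^4730=4054  5193^4731=2296  5193^4732=761  5193^4733=5783  5193^4734=2021
  5193^4735=2335  5193^4736=2749  5193^4737=4943  5193^4738=7  5193^4739=4006
Found 4006 at exponent 4739.

4739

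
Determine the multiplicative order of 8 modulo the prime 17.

The order of 8 must divide p − 1 = 16 = 2^4.
Divisors: 1, 2, 4, 8, 16.
Check each in increasing order: 8^1 ≡ 8;  8^2 ≡ 13;  8^4 ≡ 16;  8^8 ≡ 1.
Smallest exponent giving 1 is 8.

8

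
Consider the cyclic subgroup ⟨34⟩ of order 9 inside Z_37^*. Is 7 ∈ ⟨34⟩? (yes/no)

yes

⟨34⟩ has order 9; its elements mod 37 are {1, 7, 9, 10, 12, 16, 26, 33, 34}.
7 is in this set.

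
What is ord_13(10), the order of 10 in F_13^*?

The order of 10 must divide p − 1 = 12 = 2^2 · 3.
Divisors: 1, 2, 3, 4, 6, 12.
Check each in increasing order: 10^1 ≡ 10;  10^2 ≡ 9;  10^3 ≡ 12;  10^4 ≡ 3;  10^6 ≡ 1.
Smallest exponent giving 1 is 6.

6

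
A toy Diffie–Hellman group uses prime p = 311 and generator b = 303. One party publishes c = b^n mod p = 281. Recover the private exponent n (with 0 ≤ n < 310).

297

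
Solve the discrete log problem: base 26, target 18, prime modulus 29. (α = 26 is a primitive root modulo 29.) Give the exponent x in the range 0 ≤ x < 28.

Successive powers of 26 modulo 29:
  26^0=1  26^1=26  26^2=9  26^3=2  26^4=23  26^5=18
So 26^5 ≡ 18 (mod 29), giving x = 5.

5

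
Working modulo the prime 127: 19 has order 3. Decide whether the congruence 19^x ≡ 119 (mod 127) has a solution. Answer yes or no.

no

⟨19⟩ has order 3; its elements mod 127 are {1, 19, 107}.
119 is not in this set.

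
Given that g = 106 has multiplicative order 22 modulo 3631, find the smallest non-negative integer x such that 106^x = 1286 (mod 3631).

19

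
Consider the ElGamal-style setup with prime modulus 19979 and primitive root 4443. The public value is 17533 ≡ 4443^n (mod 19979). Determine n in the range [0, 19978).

946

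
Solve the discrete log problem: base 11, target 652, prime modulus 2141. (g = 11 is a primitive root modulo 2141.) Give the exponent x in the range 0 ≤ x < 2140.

952

Baby-step giant-step with m = ceil(sqrt(2140)) = 47.
Baby table (11^j mod 2141 for j=0..46):
  0:1  1:11  2:121  3:1331  4:1795  5:476  6:954  7:1930
  8:1961  9:161  10:1771  11:212  12:191  13:2101  14:1701  15:1583
  16:285  17:994  18:229  19:378  20:2017  21:777  22:2124  23:1954
  24:84  25:924  26:1600  27:472  28:910  29:1446  30:919  31:1545
  32:2008  33:678  34:1035  35:680  36:1057  37:922  38:1578  39:230
  40:389  41:2138  42:2108  43:1778  44:289  45:1038  46:713
Giant step factor: 11^(-47) ≡ 1265 (mod 2141).
Scan 652·1265^i mod 2141 for i = 0, 1, …:
  i=0: 652   i=1: 495   i=2: 1003   i=3: 1323
  i=4: 1474   i=5: 1940   i=6: 514   i=7: 1487
  i=8: 1257   i=9: 1483     …   i=19: 1454
  i=20: 191
Match at i=20, j=12: x = 20·47 + 12 = 952.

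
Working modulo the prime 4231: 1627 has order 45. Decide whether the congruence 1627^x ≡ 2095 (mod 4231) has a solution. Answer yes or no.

2095 ∈ ⟨1627⟩ iff 2095^45 ≡ 1 (mod 4231), since |⟨1627⟩| = 45.
2095^45 mod 4231 = 206.
Since 206 ≠ 1, 2095 does not lie in the subgroup.

no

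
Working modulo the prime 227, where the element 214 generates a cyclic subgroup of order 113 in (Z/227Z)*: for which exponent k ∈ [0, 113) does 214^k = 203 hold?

36

Baby-step giant-step with m = ceil(sqrt(113)) = 11.
Baby table (214^j mod 227 for j=0..10):
  0:1  1:214  2:169  3:73  4:186  5:79  6:108  7:185
  8:92  9:166  10:112
Giant step factor: 214^(-11) ≡ 99 (mod 227).
Scan 203·99^i mod 227 for i = 0, 1, …:
  i=0: 203   i=1: 121   i=2: 175   i=3: 73
Match at i=3, j=3: k = 3·11 + 3 = 36.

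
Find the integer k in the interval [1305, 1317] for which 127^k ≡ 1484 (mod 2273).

Compute 127^1305 mod 2273 = 1484, then multiply by 127 repeatedly:
  127^1305=1484
Found 1484 at exponent 1305.

1305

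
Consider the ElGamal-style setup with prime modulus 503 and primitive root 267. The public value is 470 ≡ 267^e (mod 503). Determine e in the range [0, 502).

197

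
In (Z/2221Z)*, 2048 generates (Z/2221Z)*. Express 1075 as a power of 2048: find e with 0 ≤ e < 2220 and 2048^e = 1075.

Baby-step giant-step with m = ceil(sqrt(2220)) = 48.
Baby table (2048^j mod 2221 for j=0..47):
  0:1  1:2048  2:1056  3:1655  4:194  5:1974  6:532  7:1246
  8:2100  9:944  10:1042  11:1856  12:957  13:1014  14:37  15:262
  16:1315  17:1268  18:515  19:1966  20:1916  21:1682  22:2186  23:1613
  24:797  25:2042  26:2094  27:1982  28:1369  29:810  30:2014  31:275
  32:1287  33:1670  34:2041  35:46  36:926  37:1935  38:616  39:40
  40:1964  41:41  42:1791  43:1097  44:1225  45:1291  46:978  47:1823
Giant step factor: 2048^(-48) ≡ 1481 (mod 2221).
Scan 1075·1481^i mod 2221 for i = 0, 1, …:
  i=0: 1075   i=1: 1839   i=2: 613   i=3: 1685
  i=4: 1302   i=5: 434   i=6: 885   i=7: 295
  i=8: 1579   i=9: 2007     …   i=15: 1456
  i=16: 1966
Match at i=16, j=19: e = 16·48 + 19 = 787.

787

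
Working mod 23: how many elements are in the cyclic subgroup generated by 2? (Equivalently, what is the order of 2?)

11

The order of 2 must divide p − 1 = 22 = 2 · 11.
Divisors: 1, 2, 11, 22.
Check each in increasing order: 2^1 ≡ 2;  2^2 ≡ 4;  2^11 ≡ 1.
Smallest exponent giving 1 is 11.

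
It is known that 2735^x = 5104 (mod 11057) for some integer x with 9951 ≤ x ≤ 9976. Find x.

9958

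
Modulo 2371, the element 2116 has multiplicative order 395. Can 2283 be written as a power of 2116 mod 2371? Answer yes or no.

no

2283 ∈ ⟨2116⟩ iff 2283^395 ≡ 1 (mod 2371), since |⟨2116⟩| = 395.
2283^395 mod 2371 = 1906.
Since 1906 ≠ 1, 2283 does not lie in the subgroup.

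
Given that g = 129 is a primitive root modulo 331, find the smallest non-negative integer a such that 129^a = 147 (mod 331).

Baby-step giant-step with m = ceil(sqrt(330)) = 19.
Baby table (129^j mod 331 for j=0..18):
  0:1  1:129  2:91  3:154  4:6  5:112  6:215  7:262
  8:36  9:10  10:297  11:248  12:216  13:60  14:127  15:164
  16:303  17:29  18:100
Giant step factor: 129^(-19) ≡ 147 (mod 331).
Scan 147·147^i mod 331 for i = 0, 1, …:
  i=0: 147   i=1: 94   i=2: 247   i=3: 230
  i=4: 48   i=5: 105   i=6: 209   i=7: 271
  i=8: 117   i=9: 318     …   i=15: 290
  i=16: 262
Match at i=16, j=7: a = 16·19 + 7 = 311.

311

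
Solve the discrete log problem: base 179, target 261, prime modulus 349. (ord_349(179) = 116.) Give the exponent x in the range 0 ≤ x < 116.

38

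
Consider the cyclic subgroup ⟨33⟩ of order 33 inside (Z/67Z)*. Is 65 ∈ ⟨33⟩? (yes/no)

yes

65 ∈ ⟨33⟩ iff 65^33 ≡ 1 (mod 67), since |⟨33⟩| = 33.
65^33 mod 67 = 1.
Since 1 = 1, 65 lies in the subgroup.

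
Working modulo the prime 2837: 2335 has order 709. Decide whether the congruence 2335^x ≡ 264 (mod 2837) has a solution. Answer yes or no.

no

264 ∈ ⟨2335⟩ iff 264^709 ≡ 1 (mod 2837), since |⟨2335⟩| = 709.
264^709 mod 2837 = 2421.
Since 2421 ≠ 1, 264 does not lie in the subgroup.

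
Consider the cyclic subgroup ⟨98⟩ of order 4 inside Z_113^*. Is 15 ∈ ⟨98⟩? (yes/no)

yes

⟨98⟩ has order 4; its elements mod 113 are {1, 15, 98, 112}.
15 is in this set.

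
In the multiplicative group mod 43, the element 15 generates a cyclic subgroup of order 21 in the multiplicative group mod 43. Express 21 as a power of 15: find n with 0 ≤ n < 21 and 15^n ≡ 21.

Successive powers of 15 modulo 43:
  15^0=1  15^1=15  15^2=10  15^3=21
So 15^3 ≡ 21 (mod 43), giving n = 3.

3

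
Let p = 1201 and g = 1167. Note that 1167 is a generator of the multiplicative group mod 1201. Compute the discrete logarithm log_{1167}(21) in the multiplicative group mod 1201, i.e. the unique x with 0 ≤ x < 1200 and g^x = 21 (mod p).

782

Baby-step giant-step with m = ceil(sqrt(1200)) = 35.
Baby table (1167^j mod 1201 for j=0..34):
  0:1  1:1167  2:1156  3:329  4:824  5:808  6:151  7:871
  8:411  9:438  10:721  11:707  12:1183  13:612  14:810  15:83
  16:781  17:1069  18:885  19:1136  20:1009  21:523  22:233  23:485
  24:324  25:994  26:1033  27:908  28:354  29:1175  30:884  31:1170
  32:1054  33:194  34:610
Giant step factor: 1167^(-35) ≡ 937 (mod 1201).
Scan 21·937^i mod 1201 for i = 0, 1, …:
  i=0: 21   i=1: 461   i=2: 798   i=3: 704
  i=4: 299   i=5: 330   i=6: 553   i=7: 530
  i=8: 597   i=9: 924     …   i=21: 1010
  i=22: 1183
Match at i=22, j=12: x = 22·35 + 12 = 782.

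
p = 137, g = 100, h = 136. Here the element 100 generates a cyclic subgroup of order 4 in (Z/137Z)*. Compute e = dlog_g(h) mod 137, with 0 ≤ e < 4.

2

Successive powers of 100 modulo 137:
  100^0=1  100^1=100  100^2=136
So 100^2 ≡ 136 (mod 137), giving e = 2.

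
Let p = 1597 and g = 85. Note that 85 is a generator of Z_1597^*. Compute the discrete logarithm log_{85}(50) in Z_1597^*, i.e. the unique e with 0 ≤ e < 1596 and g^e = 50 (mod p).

489

Baby-step giant-step with m = ceil(sqrt(1596)) = 40.
Baby table (85^j mod 1597 for j=0..39):
  0:1  1:85  2:837  3:877  4:1083  5:1026  6:972  7:1173
  8:691  9:1243  10:253  11:744  12:957  13:1495  14:912  15:864
  16:1575  17:1324  18:750  19:1467  20:129  21:1383  22:974  23:1343
  24:768  25:1400  26:822  27:1199  28:1304  29:647  30:697  31:156
  32:484  33:1215  34:1067  35:1263  36:356  37:1514  38:930  39:797
Giant step factor: 85^(-40) ≡ 1478 (mod 1597).
Scan 50·1478^i mod 1597 for i = 0, 1, …:
  i=0: 50   i=1: 438   i=2: 579   i=3: 1367
  i=4: 221   i=5: 850   i=6: 1058   i=7: 261
  i=8: 881   i=9: 563   i=10: 77   i=11: 419
  i=12: 1243
Match at i=12, j=9: e = 12·40 + 9 = 489.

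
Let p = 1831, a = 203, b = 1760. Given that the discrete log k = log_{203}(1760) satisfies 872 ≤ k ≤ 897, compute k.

895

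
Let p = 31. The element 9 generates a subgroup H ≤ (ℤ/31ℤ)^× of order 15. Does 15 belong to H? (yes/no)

⟨9⟩ has order 15; its elements mod 31 are {1, 2, 4, 5, 7, 8, 9, 10, 14, 16, 18, 19, 20, 25, 28}.
15 is not in this set.

no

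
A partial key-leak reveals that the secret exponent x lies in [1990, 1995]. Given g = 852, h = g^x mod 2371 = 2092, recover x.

1995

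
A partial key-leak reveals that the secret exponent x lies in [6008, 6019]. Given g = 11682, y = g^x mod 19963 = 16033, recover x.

Compute 11682^6008 mod 19963 = 4950, then multiply by 11682 repeatedly:
  11682^6008=4950  11682^6009=13052  11682^6010=16033
Found 16033 at exponent 6010.

6010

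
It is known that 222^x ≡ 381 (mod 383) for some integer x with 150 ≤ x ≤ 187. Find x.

187

Compute 222^150 mod 383 = 92, then multiply by 222 repeatedly:
  222^150=92  222^151=125  222^152=174  222^153=328  222^154=46
  222^155=254  222^156=87  222^157=164  222^158=23  222^159=127
  222^160=235  222^161=82  222^162=203  222^163=255  222^164=309
  222^165=41  222^166=293  222^167=319  222^168=346  222^169=212
  222^170=338  222^171=351  222^172=173  222^173=106  222^174=169
  222^175=367  222^176=278  222^177=53  222^178=276  222^179=375
  222^180=139  222^181=218  222^182=138  222^183=379  222^184=261
  222^185=109  222^186=69  222^187=381
Found 381 at exponent 187.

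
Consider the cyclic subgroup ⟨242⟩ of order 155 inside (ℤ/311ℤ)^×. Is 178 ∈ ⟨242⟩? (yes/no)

yes

178 ∈ ⟨242⟩ iff 178^155 ≡ 1 (mod 311), since |⟨242⟩| = 155.
178^155 mod 311 = 1.
Since 1 = 1, 178 lies in the subgroup.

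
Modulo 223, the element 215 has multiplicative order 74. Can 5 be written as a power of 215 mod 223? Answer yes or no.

no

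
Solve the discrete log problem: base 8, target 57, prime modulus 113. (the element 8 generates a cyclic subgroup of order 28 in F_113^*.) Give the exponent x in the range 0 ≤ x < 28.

9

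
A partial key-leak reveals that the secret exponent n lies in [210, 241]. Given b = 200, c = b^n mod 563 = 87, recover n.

213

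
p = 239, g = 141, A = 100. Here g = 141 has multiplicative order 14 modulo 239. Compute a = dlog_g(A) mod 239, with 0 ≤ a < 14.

6

Successive powers of 141 modulo 239:
  141^0=1  141^1=141  141^2=44  141^3=229  141^4=24  141^5=38
  141^6=100
So 141^6 ≡ 100 (mod 239), giving a = 6.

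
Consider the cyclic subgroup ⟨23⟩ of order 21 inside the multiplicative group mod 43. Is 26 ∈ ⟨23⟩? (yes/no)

no

26 ∈ ⟨23⟩ iff 26^21 ≡ 1 (mod 43), since |⟨23⟩| = 21.
26^21 mod 43 = 42.
Since 42 ≠ 1, 26 does not lie in the subgroup.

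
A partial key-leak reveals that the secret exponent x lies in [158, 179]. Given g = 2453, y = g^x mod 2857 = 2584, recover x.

166

Compute 2453^158 mod 2857 = 1679, then multiply by 2453 repeatedly:
  2453^158=1679  2453^159=1650  2453^160=1938  2453^161=2723  2453^162=2710
  2453^163=2248  2453^164=334  2453^165=2200  2453^166=2584
Found 2584 at exponent 166.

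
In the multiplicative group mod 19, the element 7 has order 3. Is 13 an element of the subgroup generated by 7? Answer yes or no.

⟨7⟩ has order 3; its elements mod 19 are {1, 7, 11}.
13 is not in this set.

no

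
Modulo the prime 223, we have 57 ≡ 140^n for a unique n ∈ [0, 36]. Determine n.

7

Compute 140^0 mod 223 = 1, then multiply by 140 repeatedly:
  140^0=1  140^1=140  140^2=199  140^3=208  140^4=130
  140^5=137  140^6=2  140^7=57
Found 57 at exponent 7.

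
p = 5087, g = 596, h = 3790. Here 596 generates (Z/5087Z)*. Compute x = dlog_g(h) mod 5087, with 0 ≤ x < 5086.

83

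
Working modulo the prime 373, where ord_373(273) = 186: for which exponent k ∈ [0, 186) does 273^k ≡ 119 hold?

48

Baby-step giant-step with m = ceil(sqrt(186)) = 14.
Baby table (273^j mod 373 for j=0..13):
  0:1  1:273  2:302  3:13  4:192  5:196  6:169  7:258
  8:310  9:332  10:370  11:300  12:213  13:334
Giant step factor: 273^(-14) ≡ 226 (mod 373).
Scan 119·226^i mod 373 for i = 0, 1, …:
  i=0: 119   i=1: 38   i=2: 9   i=3: 169
Match at i=3, j=6: k = 3·14 + 6 = 48.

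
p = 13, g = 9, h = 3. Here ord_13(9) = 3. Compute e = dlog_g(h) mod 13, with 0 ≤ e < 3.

Successive powers of 9 modulo 13:
  9^0=1  9^1=9  9^2=3
So 9^2 ≡ 3 (mod 13), giving e = 2.

2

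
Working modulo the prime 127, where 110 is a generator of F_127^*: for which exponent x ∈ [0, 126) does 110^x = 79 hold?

Baby-step giant-step with m = ceil(sqrt(126)) = 12.
Baby table (110^j mod 127 for j=0..11):
  0:1  1:110  2:35  3:40  4:82  5:3  6:76  7:105
  8:120  9:119  10:9  11:101
Giant step factor: 110^(-12) ≡ 25 (mod 127).
Scan 79·25^i mod 127 for i = 0, 1, …:
  i=0: 79   i=1: 70   i=2: 99   i=3: 62
  i=4: 26   i=5: 15   i=6: 121   i=7: 104
  i=8: 60   i=9: 103   i=10: 35
Match at i=10, j=2: x = 10·12 + 2 = 122.

122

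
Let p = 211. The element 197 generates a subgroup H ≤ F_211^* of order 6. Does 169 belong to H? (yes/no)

169 ∈ ⟨197⟩ iff 169^6 ≡ 1 (mod 211), since |⟨197⟩| = 6.
169^6 mod 211 = 96.
Since 96 ≠ 1, 169 does not lie in the subgroup.

no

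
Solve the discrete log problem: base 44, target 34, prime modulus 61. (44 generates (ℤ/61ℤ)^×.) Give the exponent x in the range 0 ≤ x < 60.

24

Baby-step giant-step with m = ceil(sqrt(60)) = 8.
Baby table (44^j mod 61 for j=0..7):
  0:1  1:44  2:45  3:28  4:12  5:40  6:52  7:31
Giant step factor: 44^(-8) ≡ 25 (mod 61).
Scan 34·25^i mod 61 for i = 0, 1, …:
  i=0: 34   i=1: 57   i=2: 22   i=3: 1
Match at i=3, j=0: x = 3·8 + 0 = 24.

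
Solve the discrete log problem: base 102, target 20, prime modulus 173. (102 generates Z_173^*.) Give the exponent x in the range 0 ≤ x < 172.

Baby-step giant-step with m = ceil(sqrt(172)) = 14.
Baby table (102^j mod 173 for j=0..13):
  0:1  1:102  2:24  3:26  4:57  5:105  6:157  7:98
  8:135  9:103  10:126  11:50  12:83  13:162
Giant step factor: 102^(-14) ≡ 35 (mod 173).
Scan 20·35^i mod 173 for i = 0, 1, …:
  i=0: 20   i=1: 8   i=2: 107   i=3: 112
  i=4: 114   i=5: 11   i=6: 39   i=7: 154
  i=8: 27   i=9: 80   i=10: 32   i=11: 82
  i=12: 102
Match at i=12, j=1: x = 12·14 + 1 = 169.

169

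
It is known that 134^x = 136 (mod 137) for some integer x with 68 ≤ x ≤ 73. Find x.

Compute 134^68 mod 137 = 136, then multiply by 134 repeatedly:
  134^68=136
Found 136 at exponent 68.

68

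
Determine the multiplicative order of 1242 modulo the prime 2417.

2416

The order of 1242 must divide p − 1 = 2416 = 2^4 · 151.
Divisors: 1, 2, 4, 8, 16, 151, 302, 604, 1208, 2416.
Check each in increasing order: 1242^1 ≡ 1242;  1242^2 ≡ 518;  1242^4 ≡ 37;  1242^8 ≡ 1369;  1242^16 ≡ 986;  1242^151 ≡ 1425;  1242^302 ≡ 345;  1242^604 ≡ 592;  1242^1208 ≡ 2416;  1242^2416 ≡ 1.
Smallest exponent giving 1 is 2416.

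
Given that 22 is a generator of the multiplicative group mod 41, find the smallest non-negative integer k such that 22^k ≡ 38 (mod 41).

15

Successive powers of 22 modulo 41:
  22^0=1  22^1=22  22^2=33  22^3=29  22^4=23  22^5=14
  22^6=21  22^7=11  22^8=37  22^9=35  22^10=32  22^11=7
  22^12=31  22^13=26  22^14=39  22^15=38
So 22^15 ≡ 38 (mod 41), giving k = 15.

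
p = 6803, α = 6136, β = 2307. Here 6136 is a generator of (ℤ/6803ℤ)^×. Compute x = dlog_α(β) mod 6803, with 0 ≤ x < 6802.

Baby-step giant-step with m = ceil(sqrt(6802)) = 83.
Baby table (6136^j mod 6803 for j=0..82):
  0:1  1:6136  2:2694  3:5897  4:5638  5:1513  6:4476  7:1025
  8:3428  9:6135  10:3361  11:3203  12:6544  13:2678  14:2963  15:3352
  16:2403  17:2707  18:4029  19:6645  20:3341  21:2937  22:285  23:389
  24:5854  25:304  26:1322  27:2616  28:3499  29:6399  30:4151  31:104
  32:5465  33:1253  34:1018  35:1294  36:883  37:2900  38:4555  39:2756
  40:5361  41:2591  42:6568  43:276  44:6392  45:2017  46:1655  47:5004
  48:2605  49:4033  50:3977  51:511  52:6116  53:2428  54:6441  55:3349
  56:4404  57:1428  58:6747  59:3337  60:5605  61:3115  62:4013  63:3711
  64:1055  65:3827  66:5319  67:3393  68:2268  69:4313  70:898  71:6501
  72:4147  73:2772  74:1492  75:4877  76:5678  77:2045  78:3388  79:5603
  80:4449  81:5428  82:5523
Giant step factor: 6136^(-83) ≡ 1443 (mod 6803).
Scan 2307·1443^i mod 6803 for i = 0, 1, …:
  i=0: 2307   i=1: 2334   i=2: 477   i=3: 1208
  i=4: 1576   i=5: 1966   i=6: 87   i=7: 3087
  i=8: 5379   i=9: 6477     …   i=37: 1343
  i=38: 5897
Match at i=38, j=3: x = 38·83 + 3 = 3157.

3157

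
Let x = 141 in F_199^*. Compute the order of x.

18

The order of 141 must divide p − 1 = 198 = 2 · 3^2 · 11.
Divisors: 1, 2, 3, 6, 9, 11, 18, 22, 33, 66, 99, 198.
Check each in increasing order: 141^1 ≡ 141;  141^2 ≡ 180;  141^3 ≡ 107;  141^6 ≡ 106;  141^9 ≡ 198;  141^11 ≡ 19;  141^18 ≡ 1.
Smallest exponent giving 1 is 18.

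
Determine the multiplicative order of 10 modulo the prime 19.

The order of 10 must divide p − 1 = 18 = 2 · 3^2.
Divisors: 1, 2, 3, 6, 9, 18.
Check each in increasing order: 10^1 ≡ 10;  10^2 ≡ 5;  10^3 ≡ 12;  10^6 ≡ 11;  10^9 ≡ 18;  10^18 ≡ 1.
Smallest exponent giving 1 is 18.

18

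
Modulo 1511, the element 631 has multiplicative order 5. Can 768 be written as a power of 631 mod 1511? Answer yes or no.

yes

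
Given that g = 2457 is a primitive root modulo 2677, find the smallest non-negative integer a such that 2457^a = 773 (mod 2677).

2237

Baby-step giant-step with m = ceil(sqrt(2676)) = 52.
Baby table (2457^j mod 2677 for j=0..51):
  0:1  1:2457  2:214  3:1106  4:287  5:1108  6:2524  7:1536
  8:2059  9:2110  10:1598  11:1804  12:1993  13:568  14:859  15:1087
  16:1790  17:2396  18:249  19:1437  20:2423  21:2340  22:1861  23:161
  24:2058  25:2330  26:1384  27:698  28:1706  29:2137  30:1012  31:2228
  32:2408  33:286  34:1328  35:2310  36:430  37:1772  38:1002  39:1751
  40:268  41:2611  42:1135  43:1938  44:1960  45:2474  46:1828  47:2067
  48:350  49:633  50:2621  51:1612
Giant step factor: 2457^(-52) ≡ 514 (mod 2677).
Scan 773·514^i mod 2677 for i = 0, 1, …:
  i=0: 773   i=1: 1126   i=2: 532   i=3: 394
  i=4: 1741   i=5: 756   i=6: 419   i=7: 1206
  i=8: 1497   i=9: 1159     …   i=42: 2312
  i=43: 2457
Match at i=43, j=1: a = 43·52 + 1 = 2237.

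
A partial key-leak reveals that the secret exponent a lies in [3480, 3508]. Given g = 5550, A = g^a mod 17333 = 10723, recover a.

3504

Compute 5550^3480 mod 17333 = 116, then multiply by 5550 repeatedly:
  5550^3480=116  5550^3481=2479  5550^3482=13381  5550^3483=9978  5550^3484=16298
  5550^3485=10306  5550^3486=16733  5550^3487=15269  5550^3488=1913  5550^3489=9354
  5550^3490=2365  5550^3491=4669  5550^3492=115  5550^3493=14262  5550^3494=11622
  5550^3495=6007  5550^3496=7491  5550^3497=10516  5550^3498=3589  5550^3499=3333
  5550^3500=3839  5550^3501=4193  5550^3502=10264  5550^3503=8962  5550^3504=10723
Found 10723 at exponent 3504.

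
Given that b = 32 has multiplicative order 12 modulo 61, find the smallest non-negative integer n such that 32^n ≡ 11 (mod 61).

3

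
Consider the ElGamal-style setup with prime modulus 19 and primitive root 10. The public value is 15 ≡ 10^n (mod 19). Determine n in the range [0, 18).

7

Successive powers of 10 modulo 19:
  10^0=1  10^1=10  10^2=5  10^3=12  10^4=6  10^5=3
  10^6=11  10^7=15
So 10^7 ≡ 15 (mod 19), giving n = 7.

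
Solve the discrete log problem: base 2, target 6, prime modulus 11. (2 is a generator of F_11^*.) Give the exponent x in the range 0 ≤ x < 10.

9

Successive powers of 2 modulo 11:
  2^0=1  2^1=2  2^2=4  2^3=8  2^4=5  2^5=10
  2^6=9  2^7=7  2^8=3  2^9=6
So 2^9 ≡ 6 (mod 11), giving x = 9.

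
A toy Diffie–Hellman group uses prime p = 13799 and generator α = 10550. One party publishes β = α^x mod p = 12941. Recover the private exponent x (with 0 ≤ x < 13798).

Baby-step giant-step with m = ceil(sqrt(13798)) = 118.
Baby table (10550^j mod 13799 for j=0..117):
  0:1  1:10550  2:13565  3:1321  4:13359  5:8263  6:6367  7:12117
  8:414  9:7216  10:13516  11:8733  12:11026  13:12529  14:329  15:7401
  16:5808  17:6840  18:7029  19:124  20:11094  21:12381  22:12015  23:636
  24:3486  25:2965  26:12216  27:9939  28:11648  29:6305  30:6570  31:1123
  32:8108  33:13198  34:6990  35:2644  36:6421  37:2259  38:1577  39:9555
  40:3555  41:13367  42:9869  43:4495  44:8886  45:10693  46:4325  47:9256
  48:9076  49:539  50:1262  51:11864  52:8270  53:11222  54:10479  55:9661
  56:4136  57:2362  58:11905  59:13051  60:1628  61:9444  62:5420  63:11743
  64:1228  65:11938  66:2427  67:7705  68:11640  69:4699  70:8442  71:4354
  72:11628  73:2290  74:11250  75:2301  76:3109  77:13526  78:3841  79:8686
  80:11940  81:9728  82:7237  83:483  84:3819  85:11169  86:3289  87:8264
  88:3118  89:11883  90:1735  91:6776  92:7980  93:1301  94:9344  95:12943
  96:7545  97:7118  98:742  99:4067  100:5759  101:453  102:4696  103:4390
  104:5056  105:7665  106:3610  107:260  108:10798  109:8155  110:12284  111:9791
  112:9535  113:13339  114:4248  115:11047  116:13295  117:9214
Giant step factor: 10550^(-118) ≡ 3704 (mod 13799).
Scan 12941·3704^i mod 13799 for i = 0, 1, …:
  i=0: 12941   i=1: 9537   i=2: 13407   i=3: 10726
  i=4: 1783   i=5: 8310   i=6: 8470   i=7: 7753
  i=8: 1393   i=9: 12645     …   i=28: 6499
  i=29: 6840
Match at i=29, j=17: x = 29·118 + 17 = 3439.

3439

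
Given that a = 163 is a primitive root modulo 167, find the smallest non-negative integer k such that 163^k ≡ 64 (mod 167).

86

Baby-step giant-step with m = ceil(sqrt(166)) = 13.
Baby table (163^j mod 167 for j=0..12):
  0:1  1:163  2:16  3:103  4:89  5:145  6:88  7:149
  8:72  9:46  10:150  11:68  12:62
Giant step factor: 163^(-13) ≡ 134 (mod 167).
Scan 64·134^i mod 167 for i = 0, 1, …:
  i=0: 64   i=1: 59   i=2: 57   i=3: 123
  i=4: 116   i=5: 13   i=6: 72
Match at i=6, j=8: k = 6·13 + 8 = 86.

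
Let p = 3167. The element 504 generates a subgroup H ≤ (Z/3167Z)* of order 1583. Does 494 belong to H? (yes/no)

494 ∈ ⟨504⟩ iff 494^1583 ≡ 1 (mod 3167), since |⟨504⟩| = 1583.
494^1583 mod 3167 = 3166.
Since 3166 ≠ 1, 494 does not lie in the subgroup.

no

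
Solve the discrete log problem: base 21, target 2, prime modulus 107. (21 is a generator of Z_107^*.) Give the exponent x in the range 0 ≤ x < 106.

Baby-step giant-step with m = ceil(sqrt(106)) = 11.
Baby table (21^j mod 107 for j=0..10):
  0:1  1:21  2:13  3:59  4:62  5:18  6:57  7:20
  8:99  9:46  10:3
Giant step factor: 21^(-11) ≡ 17 (mod 107).
Scan 2·17^i mod 107 for i = 0, 1, …:
  i=0: 2   i=1: 34   i=2: 43   i=3: 89
  i=4: 15   i=5: 41   i=6: 55   i=7: 79
  i=8: 59
Match at i=8, j=3: x = 8·11 + 3 = 91.

91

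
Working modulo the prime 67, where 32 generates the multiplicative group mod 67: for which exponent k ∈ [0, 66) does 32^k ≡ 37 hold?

44

Baby-step giant-step with m = ceil(sqrt(66)) = 9.
Baby table (32^j mod 67 for j=0..8):
  0:1  1:32  2:19  3:5  4:26  5:28  6:25  7:63
  8:6
Giant step factor: 32^(-9) ≡ 52 (mod 67).
Scan 37·52^i mod 67 for i = 0, 1, …:
  i=0: 37   i=1: 48   i=2: 17   i=3: 13
  i=4: 6
Match at i=4, j=8: k = 4·9 + 8 = 44.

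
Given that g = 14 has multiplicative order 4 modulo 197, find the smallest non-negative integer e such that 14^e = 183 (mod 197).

3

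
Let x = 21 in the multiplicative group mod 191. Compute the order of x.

190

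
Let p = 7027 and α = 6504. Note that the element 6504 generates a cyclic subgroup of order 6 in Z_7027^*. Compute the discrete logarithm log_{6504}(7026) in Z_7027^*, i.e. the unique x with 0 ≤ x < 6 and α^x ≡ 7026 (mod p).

Successive powers of 6504 modulo 7027:
  6504^0=1  6504^1=6504  6504^2=6503  6504^3=7026
So 6504^3 ≡ 7026 (mod 7027), giving x = 3.

3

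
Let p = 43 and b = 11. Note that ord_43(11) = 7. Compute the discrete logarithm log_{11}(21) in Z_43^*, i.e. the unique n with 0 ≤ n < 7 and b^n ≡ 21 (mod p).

4

Successive powers of 11 modulo 43:
  11^0=1  11^1=11  11^2=35  11^3=41  11^4=21
So 11^4 ≡ 21 (mod 43), giving n = 4.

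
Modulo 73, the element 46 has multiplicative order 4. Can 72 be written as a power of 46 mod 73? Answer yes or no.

yes

⟨46⟩ has order 4; its elements mod 73 are {1, 27, 46, 72}.
72 is in this set.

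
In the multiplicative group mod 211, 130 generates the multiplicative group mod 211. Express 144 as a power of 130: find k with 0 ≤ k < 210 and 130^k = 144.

180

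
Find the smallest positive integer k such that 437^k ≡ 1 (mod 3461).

1730

The order of 437 must divide p − 1 = 3460 = 2^2 · 5 · 173.
Divisors: 1, 2, 4, 5, 10, 20, 173, 346, 692, 865, 1730, 3460.
Check each in increasing order: 437^1 ≡ 437;  437^2 ≡ 614;  437^4 ≡ 3208;  437^5 ≡ 191;  437^10 ≡ 1871;  437^20 ≡ 1570;  437^173 ≡ 1913;  437^346 ≡ 1292;  437^692 ≡ 1062;  437^865 ≡ 3460;  437^1730 ≡ 1.
Smallest exponent giving 1 is 1730.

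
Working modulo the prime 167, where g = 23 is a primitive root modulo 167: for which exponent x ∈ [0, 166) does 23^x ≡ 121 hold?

128

Baby-step giant-step with m = ceil(sqrt(166)) = 13.
Baby table (23^j mod 167 for j=0..12):
  0:1  1:23  2:28  3:143  4:116  5:163  6:75  7:55
  8:96  9:37  10:16  11:34  12:114
Giant step factor: 23^(-13) ≡ 10 (mod 167).
Scan 121·10^i mod 167 for i = 0, 1, …:
  i=0: 121   i=1: 41   i=2: 76   i=3: 92
  i=4: 85   i=5: 15   i=6: 150   i=7: 164
  i=8: 137   i=9: 34
Match at i=9, j=11: x = 9·13 + 11 = 128.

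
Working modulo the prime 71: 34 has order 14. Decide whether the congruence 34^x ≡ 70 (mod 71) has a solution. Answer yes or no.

yes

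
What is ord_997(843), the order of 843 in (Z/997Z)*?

The order of 843 must divide p − 1 = 996 = 2^2 · 3 · 83.
Divisors: 1, 2, 3, 4, 6, 12, 83, 166, 249, 332, 498, 996.
Check each in increasing order: 843^1 ≡ 843;  843^2 ≡ 785;  843^3 ≡ 744;  843^4 ≡ 79;  843^6 ≡ 201;  843^12 ≡ 521;  843^83 ≡ 252;  843^166 ≡ 693;  843^249 ≡ 161;  843^332 ≡ 692;  843^498 ≡ 996;  843^996 ≡ 1.
Smallest exponent giving 1 is 996.

996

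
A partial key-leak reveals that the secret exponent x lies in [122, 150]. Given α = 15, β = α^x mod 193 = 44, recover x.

Compute 15^122 mod 193 = 25, then multiply by 15 repeatedly:
  15^122=25  15^123=182  15^124=28  15^125=34  15^126=124
  15^127=123  15^128=108  15^129=76  15^130=175  15^131=116
  15^132=3  15^133=45  15^134=96  15^135=89  15^136=177
  15^137=146  15^138=67  15^139=40  15^140=21  15^141=122
  15^142=93  15^143=44
Found 44 at exponent 143.

143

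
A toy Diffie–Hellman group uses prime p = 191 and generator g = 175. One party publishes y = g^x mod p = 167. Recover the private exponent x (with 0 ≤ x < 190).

Successive powers of 175 modulo 191:
  175^0=1  175^1=175  175^2=65  175^3=106  175^4=23  175^5=14
  175^6=158  175^7=146  175^8=147  175^9=131  175^10=5  175^11=111
  175^12=134  175^13=148  175^14=115  175^15=70  175^16=26  175^17=157
  175^18=162  175^19=82  175^20=25  175^21=173  175^22=97  175^23=167
So 175^23 ≡ 167 (mod 191), giving x = 23.

23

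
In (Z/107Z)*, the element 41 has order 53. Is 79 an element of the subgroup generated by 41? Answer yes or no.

79 ∈ ⟨41⟩ iff 79^53 ≡ 1 (mod 107), since |⟨41⟩| = 53.
79^53 mod 107 = 1.
Since 1 = 1, 79 lies in the subgroup.

yes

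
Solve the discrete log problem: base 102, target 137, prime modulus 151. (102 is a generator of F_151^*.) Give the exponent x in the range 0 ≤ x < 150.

Baby-step giant-step with m = ceil(sqrt(150)) = 13.
Baby table (102^j mod 151 for j=0..12):
  0:1  1:102  2:136  3:131  4:74  5:149  6:98  7:30
  8:40  9:3  10:4  11:106  12:91
Giant step factor: 102^(-13) ≡ 134 (mod 151).
Scan 137·134^i mod 151 for i = 0, 1, …:
  i=0: 137   i=1: 87   i=2: 31   i=3: 77
  i=4: 50   i=5: 56   i=6: 105   i=7: 27
  i=8: 145   i=9: 102
Match at i=9, j=1: x = 9·13 + 1 = 118.

118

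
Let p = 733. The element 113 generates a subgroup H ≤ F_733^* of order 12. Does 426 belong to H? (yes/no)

yes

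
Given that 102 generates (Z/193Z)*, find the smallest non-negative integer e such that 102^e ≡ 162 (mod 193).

170

Baby-step giant-step with m = ceil(sqrt(192)) = 14.
Baby table (102^j mod 193 for j=0..13):
  0:1  1:102  2:175  3:94  4:131  5:45  6:151  7:155
  8:177  9:105  10:95  11:40  12:27  13:52
Giant step factor: 102^(-14) ≡ 110 (mod 193).
Scan 162·110^i mod 193 for i = 0, 1, …:
  i=0: 162   i=1: 64   i=2: 92   i=3: 84
  i=4: 169   i=5: 62   i=6: 65   i=7: 9
  i=8: 25   i=9: 48   i=10: 69   i=11: 63
  i=12: 175
Match at i=12, j=2: e = 12·14 + 2 = 170.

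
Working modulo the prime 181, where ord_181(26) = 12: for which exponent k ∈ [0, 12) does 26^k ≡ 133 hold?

Successive powers of 26 modulo 181:
  26^0=1  26^1=26  26^2=133
So 26^2 ≡ 133 (mod 181), giving k = 2.

2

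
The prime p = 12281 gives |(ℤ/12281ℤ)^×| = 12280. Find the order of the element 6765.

3070

The order of 6765 must divide p − 1 = 12280 = 2^3 · 5 · 307.
Divisors: 1, 2, 4, 5, 8, 10, 20, 40, 307, 614, 1228, 1535, 2456, 3070, 6140, 12280.
Check each in increasing order: 6765^1 ≡ 6765;  6765^2 ≡ 6219;  6765^4 ≡ 3092;  6765^5 ≡ 2837;  6765^8 ≡ 5846;  6765^10 ≡ 4514;  6765^20 ≡ 2017;  6765^40 ≡ 3278;  6765^307 ≡ 890;  6765^614 ≡ 6116;  6765^1228 ≡ 9811;  6765^1535 ≡ 12280;  6765^2456 ≡ 9524;  6765^3070 ≡ 1.
Smallest exponent giving 1 is 3070.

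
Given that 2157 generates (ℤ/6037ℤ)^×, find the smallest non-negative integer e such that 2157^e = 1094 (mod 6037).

Baby-step giant-step with m = ceil(sqrt(6036)) = 78.
Baby table (2157^j mod 6037 for j=0..77):
  0:1  1:2157  2:4159  3:6018  4:1276  5:5497  6:361  7:5941
  8:4223  9:5215  10:1824  11:4281  12:3544  13:1566  14:3179  15:5108
  16:431  17:6006  18:5577  19:3885  20:589  21:2703  22:4666  23:883
  24:2976  25:1901  26:1334  27:3826  28:103  29:4839  30:5787  31:4080
  32:4651  33:4750  34:961  35:2186  36:305  37:5889  38:725  39:242
  40:2812  41:4336  42:1439  43:905  44:2134  45:2844  46:916  47:1713
  48:297  49:707  50:3675  51:394  52:4678  53:2619  54:4588  55:1673
  56:4572  57:3383  58:4435  59:3687  60:2130  61:253  62:2391  63:1789
  64:1230  65:2867  66:2231  67:778  68:5897  69:5907  70:3329  71:2660
  72:2470  73:3156  74:3793  75:1366  76:406  77:377
Giant step factor: 2157^(-78) ≡ 3433 (mod 6037).
Scan 1094·3433^i mod 6037 for i = 0, 1, …:
  i=0: 1094   i=1: 688   i=2: 1437   i=3: 992
  i=4: 668   i=5: 5221   i=6: 5877   i=7: 87
  i=8: 2858   i=9: 1389     …   i=45: 5323
  i=46: 5897
Match at i=46, j=68: e = 46·78 + 68 = 3656.

3656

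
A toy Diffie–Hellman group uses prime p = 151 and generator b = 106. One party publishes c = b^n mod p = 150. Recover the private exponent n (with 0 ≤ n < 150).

75

Baby-step giant-step with m = ceil(sqrt(150)) = 13.
Baby table (106^j mod 151 for j=0..12):
  0:1  1:106  2:62  3:79  4:69  5:66  6:50  7:15
  8:80  9:24  10:128  11:129  12:84
Giant step factor: 106^(-13) ≡ 30 (mod 151).
Scan 150·30^i mod 151 for i = 0, 1, …:
  i=0: 150   i=1: 121   i=2: 6   i=3: 29
  i=4: 115   i=5: 128
Match at i=5, j=10: n = 5·13 + 10 = 75.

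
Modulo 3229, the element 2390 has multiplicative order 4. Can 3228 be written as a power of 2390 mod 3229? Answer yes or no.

3228 ∈ ⟨2390⟩ iff 3228^4 ≡ 1 (mod 3229), since |⟨2390⟩| = 4.
3228^4 mod 3229 = 1.
Since 1 = 1, 3228 lies in the subgroup.

yes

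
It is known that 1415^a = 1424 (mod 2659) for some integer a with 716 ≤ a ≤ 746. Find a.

720

Compute 1415^716 mod 2659 = 356, then multiply by 1415 repeatedly:
  1415^716=356  1415^717=1189  1415^718=1947  1415^719=281  1415^720=1424
Found 1424 at exponent 720.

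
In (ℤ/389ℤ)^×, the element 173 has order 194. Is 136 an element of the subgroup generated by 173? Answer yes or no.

no

136 ∈ ⟨173⟩ iff 136^194 ≡ 1 (mod 389), since |⟨173⟩| = 194.
136^194 mod 389 = 388.
Since 388 ≠ 1, 136 does not lie in the subgroup.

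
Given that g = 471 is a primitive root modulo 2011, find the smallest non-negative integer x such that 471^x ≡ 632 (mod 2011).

1178

Baby-step giant-step with m = ceil(sqrt(2010)) = 45.
Baby table (471^j mod 2011 for j=0..44):
  0:1  1:471  2:631  3:1584  4:1994  5:37  6:1339  7:1226
  8:289  9:1382  10:1369  11:1279  12:1120  13:638  14:859  15:378
  16:1070  17:1220  18:1485  19:1618  20:1920  21:1381  22:898  23:648
  24:1547  25:655  26:822  27:1050  28:1855  29:931  30:103  31:249
  32:641  33:261  34:260  35:1800  36:1169  37:1596  38:1613  39:1576
  40:237  41:1022  42:733  43:1362  44:2004
Giant step factor: 471^(-45) ≡ 233 (mod 2011).
Scan 632·233^i mod 2011 for i = 0, 1, …:
  i=0: 632   i=1: 453   i=2: 977   i=3: 398
  i=4: 228   i=5: 838   i=6: 187   i=7: 1340
  i=8: 515   i=9: 1346     …   i=25: 381
  i=26: 289
Match at i=26, j=8: x = 26·45 + 8 = 1178.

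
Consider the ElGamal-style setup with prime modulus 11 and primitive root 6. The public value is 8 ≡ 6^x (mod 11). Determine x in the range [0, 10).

7

Successive powers of 6 modulo 11:
  6^0=1  6^1=6  6^2=3  6^3=7  6^4=9  6^5=10
  6^6=5  6^7=8
So 6^7 ≡ 8 (mod 11), giving x = 7.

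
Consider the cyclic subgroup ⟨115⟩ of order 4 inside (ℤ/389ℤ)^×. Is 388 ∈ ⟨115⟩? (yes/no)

yes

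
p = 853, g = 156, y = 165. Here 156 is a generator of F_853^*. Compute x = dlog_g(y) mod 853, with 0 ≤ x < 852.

Baby-step giant-step with m = ceil(sqrt(852)) = 30.
Baby table (156^j mod 853 for j=0..29):
  0:1  1:156  2:452  3:566  4:437  5:785  6:481  7:825
  8:750  9:139  10:359  11:559  12:198  13:180  14:784  15:325
  16:373  17:184  18:555  19:427  20:78  21:226  22:283  23:645
  24:819  25:667  26:839  27:375  28:496  29:606
Giant step factor: 156^(-30) ≡ 441 (mod 853).
Scan 165·441^i mod 853 for i = 0, 1, …:
  i=0: 165   i=1: 260   i=2: 358   i=3: 73
  i=4: 632   i=5: 634   i=6: 663   i=7: 657
  i=8: 570   i=9: 588     …   i=21: 446
  i=22: 496
Match at i=22, j=28: x = 22·30 + 28 = 688.

688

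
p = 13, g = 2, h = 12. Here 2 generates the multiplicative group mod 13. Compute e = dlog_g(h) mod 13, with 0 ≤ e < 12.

6

Successive powers of 2 modulo 13:
  2^0=1  2^1=2  2^2=4  2^3=8  2^4=3  2^5=6
  2^6=12
So 2^6 ≡ 12 (mod 13), giving e = 6.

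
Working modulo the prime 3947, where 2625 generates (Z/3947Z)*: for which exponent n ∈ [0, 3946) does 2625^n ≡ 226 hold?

2949

Baby-step giant-step with m = ceil(sqrt(3946)) = 63.
Baby table (2625^j mod 3947 for j=0..62):
  0:1  1:2625  2:3110  3:1354  4:1950  5:3438  6:1908  7:3704
  8:1539  9:2094  10:2526  11:3737  12:1330  13:2102  14:3791  15:988
  16:321  17:1914  18:3666  19:464  20:2324  21:2385  22:683  23:937
  24:644  25:1184  26:1711  27:3636  28:654  29:3752  30:1235  31:1388
  32:419  33:2609  34:580  35:2905  36:21  37:3814  38:2158  39:805
  40:1480  41:1152  42:598  43:2791  44:743  45:557  46:1735  47:3484
  48:301  49:725  50:671  51:1013  52:2794  53:724  54:1993  55:1850
  56:1440  57:2721  58:2502  59:3889  60:1683  61:1182  62:408
Giant step factor: 2625^(-63) ≡ 139 (mod 3947).
Scan 226·139^i mod 3947 for i = 0, 1, …:
  i=0: 226   i=1: 3785   i=2: 1164   i=3: 3916
  i=4: 3585   i=5: 993   i=6: 3829   i=7: 3333
  i=8: 1488   i=9: 1588     …   i=45: 3216
  i=46: 1013
Match at i=46, j=51: n = 46·63 + 51 = 2949.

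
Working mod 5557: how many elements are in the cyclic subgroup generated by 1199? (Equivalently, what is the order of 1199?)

463

The order of 1199 must divide p − 1 = 5556 = 2^2 · 3 · 463.
Divisors: 1, 2, 3, 4, 6, 12, 463, 926, 1389, 1852, 2778, 5556.
Check each in increasing order: 1199^1 ≡ 1199;  1199^2 ≡ 3895;  1199^3 ≡ 2225;  1199^4 ≡ 415;  1199^6 ≡ 4895;  1199^12 ≡ 4798;  1199^463 ≡ 1.
Smallest exponent giving 1 is 463.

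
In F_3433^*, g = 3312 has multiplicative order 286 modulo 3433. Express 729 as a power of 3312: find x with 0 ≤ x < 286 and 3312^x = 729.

Baby-step giant-step with m = ceil(sqrt(286)) = 17.
Baby table (3312^j mod 3433 for j=0..16):
  0:1  1:3312  2:909  3:3300  4:2361  5:2691  6:524  7:1823
  8:2562  9:2401  10:1284  11:2554  12:3369  13:878  14:185  15:1646
  16:3381
Giant step factor: 3312^(-17) ≡ 1872 (mod 3433).
Scan 729·1872^i mod 3433 for i = 0, 1, …:
  i=0: 729   i=1: 1787   i=2: 1522   i=3: 3227
  i=4: 2297   i=5: 1868   i=6: 2102   i=7: 726
  i=8: 3037   i=9: 216   i=10: 2691
Match at i=10, j=5: x = 10·17 + 5 = 175.

175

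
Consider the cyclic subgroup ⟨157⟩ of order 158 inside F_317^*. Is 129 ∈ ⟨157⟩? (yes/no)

129 ∈ ⟨157⟩ iff 129^158 ≡ 1 (mod 317), since |⟨157⟩| = 158.
129^158 mod 317 = 316.
Since 316 ≠ 1, 129 does not lie in the subgroup.

no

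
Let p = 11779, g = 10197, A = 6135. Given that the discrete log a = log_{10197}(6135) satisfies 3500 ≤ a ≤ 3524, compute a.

3523

Compute 10197^3500 mod 11779 = 3298, then multiply by 10197 repeatedly:
  10197^3500=3298  10197^3501=661  10197^3502=2629  10197^3503=10688  10197^3504=6228
  10197^3505=6327  10197^3506=2836  10197^3507=1247  10197^3508=6118  10197^3509=3662
  10197^3510=1984  10197^3511=6305  10197^3512=2303  10197^3513=8144  10197^3514=2418
  10197^3515=2899  10197^3516=7592  10197^3517=4036  10197^3518=11045  10197^3519=6846
  10197^3520=6308  10197^3521=9336  10197^3522=1314  10197^3523=6135
Found 6135 at exponent 3523.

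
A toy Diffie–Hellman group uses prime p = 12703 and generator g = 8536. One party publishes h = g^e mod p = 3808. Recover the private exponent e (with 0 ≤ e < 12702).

Baby-step giant-step with m = ceil(sqrt(12702)) = 113.
Baby table (8536^j mod 12703 for j=0..112):
  0:1  1:8536  2:11591  3:9812  4:4353  5:933  6:12010  7:4150
  8:8436  9:9092  10:6685  11:1284  12:10238  13:7631  14:9935  15:12635
  16:3890  17:12101  18:6043  19:8868  20:71  21:9015  22:9969  23:10690
  24:4191  25:2728  26:1609  27:2481  28:1915  29:10382  30:4624  31:2243
  32:2827  33:8275  34:6720  35:7875  36:9427  37:8070  38:9854  39:7181
  40:5041  41:4915  42:9134  43:9513  44:5392  45:3143  46:12615  47:11012
  48:8935  49:348  50:10729  51:6817  52:10172  53:3187  54:7109  55:193
  56:8761  57:1335  58:969  59:1731  60:2227  61:5984  62:661  63:2164
  64:1742  65:7202  66:6455  67:6969  68:11938  69:12005  70:12282  71:1293
  72:10844  73:10326  74:9322  75:1000  76:12287  77:5864  78:5284  79:8574
  80:5681  81:5665  82:8822  83:1208  84:9355  85:3222  86:997  87:12085
  88:9200  89:1254  90:8218  91:2882  92:7744  93:9075  94:1306  95:7485
  96:8573  97:9848  98:6777  99:11713  100:9558  101:8422  102:3915  103:9550
  104:3649  105:108  106:7272  107:6934  108:5347  109:113  110:11843  111:1374
  112:3595
Giant step factor: 8536^(-113) ≡ 10395 (mod 12703).
Scan 3808·10395^i mod 12703 for i = 0, 1, …:
  i=0: 3808   i=1: 1612   i=2: 1483   i=3: 7046
  i=4: 10375   i=5: 12358   i=6: 8674   i=7: 336
  i=8: 12098   i=9: 11713
Match at i=9, j=99: e = 9·113 + 99 = 1116.

1116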